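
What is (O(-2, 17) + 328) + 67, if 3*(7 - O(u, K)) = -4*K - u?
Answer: 424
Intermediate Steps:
O(u, K) = 7 + u/3 + 4*K/3 (O(u, K) = 7 - (-4*K - u)/3 = 7 - (-u - 4*K)/3 = 7 + (u/3 + 4*K/3) = 7 + u/3 + 4*K/3)
(O(-2, 17) + 328) + 67 = ((7 + (⅓)*(-2) + (4/3)*17) + 328) + 67 = ((7 - ⅔ + 68/3) + 328) + 67 = (29 + 328) + 67 = 357 + 67 = 424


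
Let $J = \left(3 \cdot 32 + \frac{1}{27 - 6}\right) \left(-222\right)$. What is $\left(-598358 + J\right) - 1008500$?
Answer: $- \frac{11397264}{7} \approx -1.6282 \cdot 10^{6}$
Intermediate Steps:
$J = - \frac{149258}{7}$ ($J = \left(96 + \frac{1}{21}\right) \left(-222\right) = \frac{2017}{21} \left(-222\right) = - \frac{149258}{7} \approx -21323.0$)
$\left(-598358 + J\right) - 1008500 = \left(-598358 - \frac{149258}{7}\right) - 1008500 = - \frac{4337764}{7} - 1008500 = - \frac{11397264}{7}$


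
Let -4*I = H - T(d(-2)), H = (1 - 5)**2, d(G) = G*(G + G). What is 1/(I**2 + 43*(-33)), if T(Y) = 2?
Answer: -4/5627 ≈ -0.00071086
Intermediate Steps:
d(G) = 2*G**2 (d(G) = G*(2*G) = 2*G**2)
H = 16 (H = (-4)**2 = 16)
I = -7/2 (I = -(16 - 1*2)/4 = -(16 - 2)/4 = -1/4*14 = -7/2 ≈ -3.5000)
1/(I**2 + 43*(-33)) = 1/((-7/2)**2 + 43*(-33)) = 1/(49/4 - 1419) = 1/(-5627/4) = -4/5627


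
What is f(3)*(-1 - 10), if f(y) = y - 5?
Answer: 22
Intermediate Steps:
f(y) = -5 + y
f(3)*(-1 - 10) = (-5 + 3)*(-1 - 10) = -2*(-11) = 22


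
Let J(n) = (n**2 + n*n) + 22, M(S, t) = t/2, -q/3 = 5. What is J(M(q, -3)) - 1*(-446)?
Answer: 945/2 ≈ 472.50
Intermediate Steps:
q = -15 (q = -3*5 = -15)
M(S, t) = t/2 (M(S, t) = t*(1/2) = t/2)
J(n) = 22 + 2*n**2 (J(n) = (n**2 + n**2) + 22 = 2*n**2 + 22 = 22 + 2*n**2)
J(M(q, -3)) - 1*(-446) = (22 + 2*((1/2)*(-3))**2) - 1*(-446) = (22 + 2*(-3/2)**2) + 446 = (22 + 2*(9/4)) + 446 = (22 + 9/2) + 446 = 53/2 + 446 = 945/2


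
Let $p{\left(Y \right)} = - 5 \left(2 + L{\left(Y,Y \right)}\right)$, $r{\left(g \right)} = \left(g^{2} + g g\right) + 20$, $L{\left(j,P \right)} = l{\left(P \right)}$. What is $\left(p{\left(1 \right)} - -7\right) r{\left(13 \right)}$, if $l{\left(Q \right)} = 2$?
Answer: $-4654$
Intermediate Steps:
$L{\left(j,P \right)} = 2$
$r{\left(g \right)} = 20 + 2 g^{2}$ ($r{\left(g \right)} = \left(g^{2} + g^{2}\right) + 20 = 2 g^{2} + 20 = 20 + 2 g^{2}$)
$p{\left(Y \right)} = -20$ ($p{\left(Y \right)} = - 5 \left(2 + 2\right) = \left(-5\right) 4 = -20$)
$\left(p{\left(1 \right)} - -7\right) r{\left(13 \right)} = \left(-20 - -7\right) \left(20 + 2 \cdot 13^{2}\right) = \left(-20 + 7\right) \left(20 + 2 \cdot 169\right) = - 13 \left(20 + 338\right) = \left(-13\right) 358 = -4654$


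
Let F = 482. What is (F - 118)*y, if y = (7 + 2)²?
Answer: 29484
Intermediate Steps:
y = 81 (y = 9² = 81)
(F - 118)*y = (482 - 118)*81 = 364*81 = 29484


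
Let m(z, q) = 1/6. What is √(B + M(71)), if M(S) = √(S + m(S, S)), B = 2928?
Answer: √(105408 + 6*√2562)/6 ≈ 54.189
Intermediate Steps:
m(z, q) = ⅙
M(S) = √(⅙ + S) (M(S) = √(S + ⅙) = √(⅙ + S))
√(B + M(71)) = √(2928 + √(6 + 36*71)/6) = √(2928 + √(6 + 2556)/6) = √(2928 + √2562/6)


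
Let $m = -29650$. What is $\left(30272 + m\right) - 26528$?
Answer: $-25906$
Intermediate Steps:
$\left(30272 + m\right) - 26528 = \left(30272 - 29650\right) - 26528 = 622 - 26528 = -25906$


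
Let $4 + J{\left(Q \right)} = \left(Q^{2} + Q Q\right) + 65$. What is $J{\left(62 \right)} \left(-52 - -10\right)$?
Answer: $-325458$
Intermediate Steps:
$J{\left(Q \right)} = 61 + 2 Q^{2}$ ($J{\left(Q \right)} = -4 + \left(\left(Q^{2} + Q Q\right) + 65\right) = -4 + \left(\left(Q^{2} + Q^{2}\right) + 65\right) = -4 + \left(2 Q^{2} + 65\right) = -4 + \left(65 + 2 Q^{2}\right) = 61 + 2 Q^{2}$)
$J{\left(62 \right)} \left(-52 - -10\right) = \left(61 + 2 \cdot 62^{2}\right) \left(-52 - -10\right) = \left(61 + 2 \cdot 3844\right) \left(-52 + 10\right) = \left(61 + 7688\right) \left(-42\right) = 7749 \left(-42\right) = -325458$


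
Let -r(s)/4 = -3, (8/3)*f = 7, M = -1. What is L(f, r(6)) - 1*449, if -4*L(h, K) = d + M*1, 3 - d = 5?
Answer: -1793/4 ≈ -448.25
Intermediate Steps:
f = 21/8 (f = (3/8)*7 = 21/8 ≈ 2.6250)
r(s) = 12 (r(s) = -4*(-3) = 12)
d = -2 (d = 3 - 1*5 = 3 - 5 = -2)
L(h, K) = 3/4 (L(h, K) = -(-2 - 1*1)/4 = -(-2 - 1)/4 = -1/4*(-3) = 3/4)
L(f, r(6)) - 1*449 = 3/4 - 1*449 = 3/4 - 449 = -1793/4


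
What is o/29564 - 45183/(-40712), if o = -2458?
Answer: 308930029/300902392 ≈ 1.0267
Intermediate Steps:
o/29564 - 45183/(-40712) = -2458/29564 - 45183/(-40712) = -2458*1/29564 - 45183*(-1/40712) = -1229/14782 + 45183/40712 = 308930029/300902392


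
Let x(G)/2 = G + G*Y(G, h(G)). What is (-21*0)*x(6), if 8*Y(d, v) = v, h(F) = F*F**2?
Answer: 0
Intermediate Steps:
h(F) = F**3
Y(d, v) = v/8
x(G) = 2*G + G**4/4 (x(G) = 2*(G + G*(G**3/8)) = 2*(G + G**4/8) = 2*G + G**4/4)
(-21*0)*x(6) = (-21*0)*((1/4)*6*(8 + 6**3)) = 0*((1/4)*6*(8 + 216)) = 0*((1/4)*6*224) = 0*336 = 0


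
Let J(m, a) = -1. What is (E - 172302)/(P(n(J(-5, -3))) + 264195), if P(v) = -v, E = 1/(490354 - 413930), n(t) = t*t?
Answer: -13168008047/20190762256 ≈ -0.65218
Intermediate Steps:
n(t) = t²
E = 1/76424 ≈ 1.3085e-5
(E - 172302)/(P(n(J(-5, -3))) + 264195) = (1/76424 - 172302)/(-1*(-1)² + 264195) = -13168008047/(76424*(-1*1 + 264195)) = -13168008047/(76424*(-1 + 264195)) = -13168008047/76424/264194 = -13168008047/76424*1/264194 = -13168008047/20190762256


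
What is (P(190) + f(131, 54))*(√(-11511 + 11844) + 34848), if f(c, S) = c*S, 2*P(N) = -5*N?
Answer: 229961952 + 19797*√37 ≈ 2.3008e+8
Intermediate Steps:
P(N) = -5*N/2 (P(N) = (-5*N)/2 = -5*N/2)
f(c, S) = S*c
(P(190) + f(131, 54))*(√(-11511 + 11844) + 34848) = (-5/2*190 + 54*131)*(√(-11511 + 11844) + 34848) = (-475 + 7074)*(√333 + 34848) = 6599*(3*√37 + 34848) = 6599*(34848 + 3*√37) = 229961952 + 19797*√37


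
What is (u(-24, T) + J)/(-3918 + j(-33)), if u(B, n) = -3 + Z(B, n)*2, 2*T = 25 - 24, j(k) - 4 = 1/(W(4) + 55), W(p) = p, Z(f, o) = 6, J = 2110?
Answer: -125021/230925 ≈ -0.54139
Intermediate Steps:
j(k) = 237/59 (j(k) = 4 + 1/(4 + 55) = 4 + 1/59 = 237/59)
T = 1/2 (T = (25 - 24)/2 = (1/2)*1 = 1/2 ≈ 0.50000)
u(B, n) = 9 (u(B, n) = -3 + 6*2 = -3 + 12 = 9)
(u(-24, T) + J)/(-3918 + j(-33)) = (9 + 2110)/(-3918 + 237/59) = 2119/(-230925/59) = 2119*(-59/230925) = -125021/230925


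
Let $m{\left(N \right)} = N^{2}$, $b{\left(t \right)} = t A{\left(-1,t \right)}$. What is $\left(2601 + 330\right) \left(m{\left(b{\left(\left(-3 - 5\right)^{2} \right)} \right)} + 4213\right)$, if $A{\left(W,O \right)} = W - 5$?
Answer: $444541839$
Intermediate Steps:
$A{\left(W,O \right)} = -5 + W$ ($A{\left(W,O \right)} = W - 5 = -5 + W$)
$b{\left(t \right)} = - 6 t$ ($b{\left(t \right)} = t \left(-5 - 1\right) = t \left(-6\right) = - 6 t$)
$\left(2601 + 330\right) \left(m{\left(b{\left(\left(-3 - 5\right)^{2} \right)} \right)} + 4213\right) = \left(2601 + 330\right) \left(\left(- 6 \left(-3 - 5\right)^{2}\right)^{2} + 4213\right) = 2931 \left(\left(- 6 \left(-8\right)^{2}\right)^{2} + 4213\right) = 2931 \left(\left(\left(-6\right) 64\right)^{2} + 4213\right) = 2931 \left(\left(-384\right)^{2} + 4213\right) = 2931 \left(147456 + 4213\right) = 2931 \cdot 151669 = 444541839$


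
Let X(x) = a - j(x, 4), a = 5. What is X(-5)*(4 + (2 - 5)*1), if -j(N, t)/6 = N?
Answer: -25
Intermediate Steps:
j(N, t) = -6*N
X(x) = 5 + 6*x (X(x) = 5 - (-6)*x = 5 + 6*x)
X(-5)*(4 + (2 - 5)*1) = (5 + 6*(-5))*(4 + (2 - 5)*1) = (5 - 30)*(4 - 3*1) = -25*(4 - 3) = -25*1 = -25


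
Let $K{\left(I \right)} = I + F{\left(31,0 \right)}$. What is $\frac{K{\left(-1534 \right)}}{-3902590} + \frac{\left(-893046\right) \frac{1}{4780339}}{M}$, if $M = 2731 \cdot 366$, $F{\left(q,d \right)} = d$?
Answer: $\frac{610518802786588}{1553936124063931955} \approx 0.00039289$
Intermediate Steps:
$K{\left(I \right)} = I$ ($K{\left(I \right)} = I + 0 = I$)
$M = 999546$
$\frac{K{\left(-1534 \right)}}{-3902590} + \frac{\left(-893046\right) \frac{1}{4780339}}{M} = - \frac{1534}{-3902590} + \frac{\left(-893046\right) \frac{1}{4780339}}{999546} = \left(-1534\right) \left(- \frac{1}{3902590}\right) + \left(-893046\right) \frac{1}{4780339} \cdot \frac{1}{999546} = \frac{767}{1951295} - \frac{148841}{796361454349} = \frac{610518802786588}{1553936124063931955}$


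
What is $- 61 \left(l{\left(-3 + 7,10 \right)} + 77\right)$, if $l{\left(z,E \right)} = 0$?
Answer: $-4697$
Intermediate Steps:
$- 61 \left(l{\left(-3 + 7,10 \right)} + 77\right) = - 61 \left(0 + 77\right) = \left(-61\right) 77 = -4697$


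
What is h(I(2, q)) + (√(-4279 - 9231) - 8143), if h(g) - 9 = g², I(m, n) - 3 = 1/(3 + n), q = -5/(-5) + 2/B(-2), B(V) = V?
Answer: -73106/9 + I*√13510 ≈ -8122.9 + 116.23*I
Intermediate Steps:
q = 0 (q = -5/(-5) + 2/(-2) = -5*(-⅕) + 2*(-½) = 1 - 1 = 0)
I(m, n) = 3 + 1/(3 + n)
h(g) = 9 + g²
h(I(2, q)) + (√(-4279 - 9231) - 8143) = (9 + ((10 + 3*0)/(3 + 0))²) + (√(-4279 - 9231) - 8143) = (9 + ((10 + 0)/3)²) + (√(-13510) - 8143) = (9 + ((⅓)*10)²) + (I*√13510 - 8143) = (9 + (10/3)²) + (-8143 + I*√13510) = (9 + 100/9) + (-8143 + I*√13510) = 181/9 + (-8143 + I*√13510) = -73106/9 + I*√13510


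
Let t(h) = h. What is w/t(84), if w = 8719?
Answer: 8719/84 ≈ 103.80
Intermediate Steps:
w/t(84) = 8719/84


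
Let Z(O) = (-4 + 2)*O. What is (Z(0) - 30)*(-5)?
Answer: 150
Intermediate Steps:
Z(O) = -2*O
(Z(0) - 30)*(-5) = (-2*0 - 30)*(-5) = (0 - 30)*(-5) = -30*(-5) = 150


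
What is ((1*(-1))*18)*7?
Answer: -126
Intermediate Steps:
((1*(-1))*18)*7 = -1*18*7 = -18*7 = -126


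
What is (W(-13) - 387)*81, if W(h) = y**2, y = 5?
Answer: -29322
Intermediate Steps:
W(h) = 25 (W(h) = 5**2 = 25)
(W(-13) - 387)*81 = (25 - 387)*81 = -362*81 = -29322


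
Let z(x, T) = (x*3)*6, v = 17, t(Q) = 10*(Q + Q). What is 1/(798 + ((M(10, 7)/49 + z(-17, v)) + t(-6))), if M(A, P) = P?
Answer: 7/2605 ≈ 0.0026871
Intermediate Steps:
t(Q) = 20*Q (t(Q) = 10*(2*Q) = 20*Q)
z(x, T) = 18*x (z(x, T) = (3*x)*6 = 18*x)
1/(798 + ((M(10, 7)/49 + z(-17, v)) + t(-6))) = 1/(798 + ((7/49 + 18*(-17)) + 20*(-6))) = 1/(798 + ((7*(1/49) - 306) - 120)) = 1/(798 + ((⅐ - 306) - 120)) = 1/(798 + (-2141/7 - 120)) = 1/(798 - 2981/7) = 1/(2605/7) = 7/2605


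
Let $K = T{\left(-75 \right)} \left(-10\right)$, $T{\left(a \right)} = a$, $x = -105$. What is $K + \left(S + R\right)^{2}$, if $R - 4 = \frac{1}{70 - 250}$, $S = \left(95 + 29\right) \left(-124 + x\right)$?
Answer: $\frac{26117858034721}{32400} \approx 8.0611 \cdot 10^{8}$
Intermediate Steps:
$K = 750$ ($K = \left(-75\right) \left(-10\right) = 750$)
$S = -28396$ ($S = \left(95 + 29\right) \left(-124 - 105\right) = 124 \left(-229\right) = -28396$)
$R = \frac{719}{180}$ ($R = 4 + \frac{1}{70 - 250} = 4 + \frac{1}{-180} = 4 - \frac{1}{180} = \frac{719}{180} \approx 3.9944$)
$K + \left(S + R\right)^{2} = 750 + \left(-28396 + \frac{719}{180}\right)^{2} = 750 + \left(- \frac{5110561}{180}\right)^{2} = 750 + \frac{26117833734721}{32400} = \frac{26117858034721}{32400}$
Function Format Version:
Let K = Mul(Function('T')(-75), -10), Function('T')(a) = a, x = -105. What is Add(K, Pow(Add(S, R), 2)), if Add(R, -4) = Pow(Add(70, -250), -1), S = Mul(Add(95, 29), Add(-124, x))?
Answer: Rational(26117858034721, 32400) ≈ 8.0611e+8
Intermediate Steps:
K = 750 (K = Mul(-75, -10) = 750)
S = -28396 (S = Mul(Add(95, 29), Add(-124, -105)) = Mul(124, -229) = -28396)
R = Rational(719, 180) (R = Add(4, Pow(Add(70, -250), -1)) = Add(4, Pow(-180, -1)) = Add(4, Rational(-1, 180)) = Rational(719, 180) ≈ 3.9944)
Add(K, Pow(Add(S, R), 2)) = Add(750, Pow(Add(-28396, Rational(719, 180)), 2)) = Add(750, Pow(Rational(-5110561, 180), 2)) = Add(750, Rational(26117833734721, 32400)) = Rational(26117858034721, 32400)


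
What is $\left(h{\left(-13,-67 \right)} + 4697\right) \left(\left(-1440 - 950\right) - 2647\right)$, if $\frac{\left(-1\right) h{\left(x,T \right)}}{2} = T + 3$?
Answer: $-24303525$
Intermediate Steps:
$h{\left(x,T \right)} = -6 - 2 T$ ($h{\left(x,T \right)} = - 2 \left(T + 3\right) = - 2 \left(3 + T\right) = -6 - 2 T$)
$\left(h{\left(-13,-67 \right)} + 4697\right) \left(\left(-1440 - 950\right) - 2647\right) = \left(\left(-6 - -134\right) + 4697\right) \left(\left(-1440 - 950\right) - 2647\right) = \left(\left(-6 + 134\right) + 4697\right) \left(-2390 - 2647\right) = \left(128 + 4697\right) \left(-5037\right) = 4825 \left(-5037\right) = -24303525$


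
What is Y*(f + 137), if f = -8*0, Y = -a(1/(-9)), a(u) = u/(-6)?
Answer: -137/54 ≈ -2.5370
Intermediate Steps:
a(u) = -u/6 (a(u) = u*(-⅙) = -u/6)
Y = -1/54 (Y = -(-1)/(6*(-9)) = -(-1)*(-1)/(6*9) = -1*1/54 = -1/54 ≈ -0.018519)
f = 0
Y*(f + 137) = -(0 + 137)/54 = -1/54*137 = -137/54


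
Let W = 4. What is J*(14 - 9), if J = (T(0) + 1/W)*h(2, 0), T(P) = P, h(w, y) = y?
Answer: 0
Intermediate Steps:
J = 0 (J = (0 + 1/4)*0 = (1/4)*0 = 0)
J*(14 - 9) = 0*(14 - 9) = 0*5 = 0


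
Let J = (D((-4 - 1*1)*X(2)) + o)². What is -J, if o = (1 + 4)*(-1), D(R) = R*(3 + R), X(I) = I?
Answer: -4225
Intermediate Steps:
o = -5 (o = 5*(-1) = -5)
J = 4225 (J = (((-4 - 1*1)*2)*(3 + (-4 - 1*1)*2) - 5)² = (((-4 - 1)*2)*(3 + (-4 - 1)*2) - 5)² = ((-5*2)*(3 - 5*2) - 5)² = (-10*(3 - 10) - 5)² = (-10*(-7) - 5)² = (70 - 5)² = 65² = 4225)
-J = -1*4225 = -4225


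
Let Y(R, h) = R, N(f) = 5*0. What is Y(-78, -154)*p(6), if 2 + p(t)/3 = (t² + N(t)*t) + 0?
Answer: -7956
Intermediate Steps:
N(f) = 0
p(t) = -6 + 3*t² (p(t) = -6 + 3*((t² + 0*t) + 0) = -6 + 3*((t² + 0) + 0) = -6 + 3*(t² + 0) = -6 + 3*t²)
Y(-78, -154)*p(6) = -78*(-6 + 3*6²) = -78*(-6 + 3*36) = -78*(-6 + 108) = -78*102 = -7956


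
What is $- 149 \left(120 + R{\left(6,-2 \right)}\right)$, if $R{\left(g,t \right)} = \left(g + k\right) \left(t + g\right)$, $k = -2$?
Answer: $-20264$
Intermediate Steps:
$R{\left(g,t \right)} = \left(-2 + g\right) \left(g + t\right)$ ($R{\left(g,t \right)} = \left(g - 2\right) \left(t + g\right) = \left(-2 + g\right) \left(g + t\right)$)
$- 149 \left(120 + R{\left(6,-2 \right)}\right) = - 149 \left(120 + \left(6^{2} - 12 - -4 + 6 \left(-2\right)\right)\right) = - 149 \left(120 + \left(36 - 12 + 4 - 12\right)\right) = - 149 \left(120 + 16\right) = \left(-149\right) 136 = -20264$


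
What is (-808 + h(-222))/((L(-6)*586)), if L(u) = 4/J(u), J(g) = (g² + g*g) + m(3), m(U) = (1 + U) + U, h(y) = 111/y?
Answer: -127743/4688 ≈ -27.249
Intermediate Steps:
m(U) = 1 + 2*U
J(g) = 7 + 2*g² (J(g) = (g² + g*g) + (1 + 2*3) = (g² + g²) + (1 + 6) = 2*g² + 7 = 7 + 2*g²)
L(u) = 4/(7 + 2*u²)
(-808 + h(-222))/((L(-6)*586)) = (-808 + 111/(-222))/(((4/(7 + 2*(-6)²))*586)) = (-808 + 111*(-1/222))/(((4/(7 + 2*36))*586)) = (-808 - ½)/(((4/(7 + 72))*586)) = -1617/(2*((4/79)*586)) = -1617/(2*2344/79) = -1617/2*79/2344 = -127743/4688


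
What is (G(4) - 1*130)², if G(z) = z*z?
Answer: 12996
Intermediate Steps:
G(z) = z²
(G(4) - 1*130)² = (4² - 1*130)² = (16 - 130)² = (-114)² = 12996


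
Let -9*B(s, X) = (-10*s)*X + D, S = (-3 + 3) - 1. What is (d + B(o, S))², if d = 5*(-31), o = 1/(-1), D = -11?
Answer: 209764/9 ≈ 23307.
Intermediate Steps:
o = -1
S = -1 (S = 0 - 1 = -1)
B(s, X) = 11/9 + 10*X*s/9 (B(s, X) = -((-10*s)*X - 11)/9 = -(-10*X*s - 11)/9 = -(-11 - 10*X*s)/9 = 11/9 + 10*X*s/9)
d = -155
(d + B(o, S))² = (-155 + (11/9 + (10/9)*(-1)*(-1)))² = (-155 + (11/9 + 10/9))² = (-155 + 7/3)² = (-458/3)² = 209764/9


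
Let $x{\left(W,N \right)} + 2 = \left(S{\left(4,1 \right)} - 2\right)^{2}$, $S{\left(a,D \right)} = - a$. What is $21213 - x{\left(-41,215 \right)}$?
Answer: $21179$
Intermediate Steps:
$x{\left(W,N \right)} = 34$ ($x{\left(W,N \right)} = -2 + \left(\left(-1\right) 4 - 2\right)^{2} = -2 + \left(-4 - 2\right)^{2} = -2 + \left(-6\right)^{2} = -2 + 36 = 34$)
$21213 - x{\left(-41,215 \right)} = 21213 - 34 = 21179$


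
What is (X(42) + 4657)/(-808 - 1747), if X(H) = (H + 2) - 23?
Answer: -4678/2555 ≈ -1.8309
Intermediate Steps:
X(H) = -21 + H (X(H) = (2 + H) - 23 = -21 + H)
(X(42) + 4657)/(-808 - 1747) = ((-21 + 42) + 4657)/(-808 - 1747) = (21 + 4657)/(-2555) = 4678*(-1/2555) = -4678/2555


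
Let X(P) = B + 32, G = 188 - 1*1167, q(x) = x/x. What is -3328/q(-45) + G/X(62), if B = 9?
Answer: -137427/41 ≈ -3351.9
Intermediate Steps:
q(x) = 1
G = -979 (G = 188 - 1167 = -979)
X(P) = 41 (X(P) = 9 + 32 = 41)
-3328/q(-45) + G/X(62) = -3328/1 - 979/41 = -3328*1 - 979*1/41 = -3328 - 979/41 = -137427/41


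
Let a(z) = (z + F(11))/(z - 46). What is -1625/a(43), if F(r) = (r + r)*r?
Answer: 325/19 ≈ 17.105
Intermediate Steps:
F(r) = 2*r² (F(r) = (2*r)*r = 2*r²)
a(z) = (242 + z)/(-46 + z) (a(z) = (z + 2*11²)/(z - 46) = (z + 2*121)/(-46 + z) = (z + 242)/(-46 + z) = (242 + z)/(-46 + z))
-1625/a(43) = -1625*(-46 + 43)/(242 + 43) = -1625/(285/(-3)) = -1625/((-⅓*285)) = -1625/(-95) = -1625*(-1/95) = 325/19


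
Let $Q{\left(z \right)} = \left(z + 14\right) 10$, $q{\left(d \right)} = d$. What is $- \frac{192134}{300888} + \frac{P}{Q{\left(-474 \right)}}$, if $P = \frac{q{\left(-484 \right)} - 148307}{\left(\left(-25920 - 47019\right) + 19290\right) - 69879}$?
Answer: $- \frac{4550868403567}{7123884465600} \approx -0.63882$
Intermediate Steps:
$P = \frac{49597}{41176}$ ($P = \frac{-484 - 148307}{\left(\left(-25920 - 47019\right) + 19290\right) - 69879} = \frac{-484 - 148307}{\left(-72939 + 19290\right) - 69879} = - \frac{148791}{-53649 - 69879} = - \frac{148791}{-123528} = \left(-148791\right) \left(- \frac{1}{123528}\right) = \frac{49597}{41176} \approx 1.2045$)
$Q{\left(z \right)} = 140 + 10 z$ ($Q{\left(z \right)} = \left(14 + z\right) 10 = 140 + 10 z$)
$- \frac{192134}{300888} + \frac{P}{Q{\left(-474 \right)}} = - \frac{192134}{300888} + \frac{49597}{41176 \left(140 + 10 \left(-474\right)\right)} = \left(-192134\right) \frac{1}{300888} + \frac{49597}{41176 \left(140 - 4740\right)} = - \frac{96067}{150444} + \frac{49597}{41176 \left(-4600\right)} = - \frac{96067}{150444} + \frac{49597}{41176} \left(- \frac{1}{4600}\right) = - \frac{96067}{150444} - \frac{49597}{189409600} = - \frac{4550868403567}{7123884465600}$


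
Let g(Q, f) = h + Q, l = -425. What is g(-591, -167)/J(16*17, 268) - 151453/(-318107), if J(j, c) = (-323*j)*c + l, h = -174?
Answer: 69928047004/146864594081 ≈ 0.47614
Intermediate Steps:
g(Q, f) = -174 + Q
J(j, c) = -425 - 323*c*j (J(j, c) = (-323*j)*c - 425 = -323*c*j - 425 = -425 - 323*c*j)
g(-591, -167)/J(16*17, 268) - 151453/(-318107) = (-174 - 591)/(-425 - 323*268*16*17) - 151453/(-318107) = -765/(-425 - 323*268*272) - 151453*(-1/318107) = -765/(-425 - 23545408) + 151453/318107 = -765/(-23545833) + 151453/318107 = -765*(-1/23545833) + 151453/318107 = 15/461683 + 151453/318107 = 69928047004/146864594081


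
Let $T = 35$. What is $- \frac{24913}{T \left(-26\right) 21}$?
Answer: $\frac{3559}{2730} \approx 1.3037$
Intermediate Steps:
$- \frac{24913}{T \left(-26\right) 21} = - \frac{24913}{35 \left(-26\right) 21} = - \frac{24913}{\left(-910\right) 21} = - \frac{24913}{-19110} = \left(-24913\right) \left(- \frac{1}{19110}\right) = \frac{3559}{2730}$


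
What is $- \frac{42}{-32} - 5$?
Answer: $- \frac{59}{16} \approx -3.6875$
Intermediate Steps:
$- \frac{42}{-32} - 5 = \left(-42\right) \left(- \frac{1}{32}\right) - 5 = \frac{21}{16} - 5 = - \frac{59}{16}$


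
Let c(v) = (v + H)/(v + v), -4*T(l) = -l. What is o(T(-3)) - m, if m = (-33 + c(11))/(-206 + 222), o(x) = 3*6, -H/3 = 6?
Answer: 7069/352 ≈ 20.082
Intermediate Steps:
H = -18 (H = -3*6 = -18)
T(l) = l/4 (T(l) = -(-1)*l/4 = l/4)
c(v) = (-18 + v)/(2*v) (c(v) = (v - 18)/(v + v) = (-18 + v)/((2*v)) = (-18 + v)*(1/(2*v)) = (-18 + v)/(2*v))
o(x) = 18
m = -733/352 (m = (-33 + (1/2)*(-18 + 11)/11)/(-206 + 222) = (-33 + (1/2)*(1/11)*(-7))/16 = (-33 - 7/22)*(1/16) = -733/22*1/16 = -733/352 ≈ -2.0824)
o(T(-3)) - m = 18 - 1*(-733/352) = 18 + 733/352 = 7069/352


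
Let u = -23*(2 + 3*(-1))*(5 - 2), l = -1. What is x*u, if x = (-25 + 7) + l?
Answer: -1311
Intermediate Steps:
x = -19 (x = (-25 + 7) - 1 = -18 - 1 = -19)
u = 69 (u = -23*(2 - 3)*3 = -(-23)*3 = -23*(-3) = 69)
x*u = -19*69 = -1311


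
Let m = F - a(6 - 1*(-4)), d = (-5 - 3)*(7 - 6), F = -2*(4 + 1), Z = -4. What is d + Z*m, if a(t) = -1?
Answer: 28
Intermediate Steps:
F = -10 (F = -2*5 = -10)
d = -8 (d = -8*1 = -8)
m = -9 (m = -10 - 1*(-1) = -10 + 1 = -9)
d + Z*m = -8 - 4*(-9) = -8 + 36 = 28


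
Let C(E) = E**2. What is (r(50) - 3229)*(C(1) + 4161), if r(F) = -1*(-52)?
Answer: -13222674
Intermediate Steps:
r(F) = 52
(r(50) - 3229)*(C(1) + 4161) = (52 - 3229)*(1**2 + 4161) = -3177*(1 + 4161) = -3177*4162 = -13222674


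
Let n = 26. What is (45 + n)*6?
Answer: 426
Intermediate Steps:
(45 + n)*6 = (45 + 26)*6 = 71*6 = 426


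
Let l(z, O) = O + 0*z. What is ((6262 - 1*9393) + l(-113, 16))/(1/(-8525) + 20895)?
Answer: -26555375/178129874 ≈ -0.14908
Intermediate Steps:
l(z, O) = O (l(z, O) = O + 0 = O)
((6262 - 1*9393) + l(-113, 16))/(1/(-8525) + 20895) = ((6262 - 1*9393) + 16)/(1/(-8525) + 20895) = ((6262 - 9393) + 16)/(-1/8525 + 20895) = (-3131 + 16)/(178129874/8525) = -3115*8525/178129874 = -26555375/178129874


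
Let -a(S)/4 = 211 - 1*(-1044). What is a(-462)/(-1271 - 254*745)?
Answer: 5020/190501 ≈ 0.026352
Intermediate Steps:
a(S) = -5020 (a(S) = -4*(211 - 1*(-1044)) = -4*(211 + 1044) = -4*1255 = -5020)
a(-462)/(-1271 - 254*745) = -5020/(-1271 - 254*745) = -5020/(-1271 - 189230) = -5020/(-190501) = -5020*(-1/190501) = 5020/190501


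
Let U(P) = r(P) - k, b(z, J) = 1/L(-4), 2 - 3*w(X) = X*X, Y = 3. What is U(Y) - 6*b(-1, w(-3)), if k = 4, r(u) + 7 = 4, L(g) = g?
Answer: -11/2 ≈ -5.5000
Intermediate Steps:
w(X) = ⅔ - X²/3 (w(X) = ⅔ - X*X/3 = ⅔ - X²/3)
r(u) = -3 (r(u) = -7 + 4 = -3)
b(z, J) = -¼ (b(z, J) = 1/(-4) = -¼)
U(P) = -7 (U(P) = -3 - 1*4 = -3 - 4 = -7)
U(Y) - 6*b(-1, w(-3)) = -7 - 6*(-¼) = -7 + 3/2 = -11/2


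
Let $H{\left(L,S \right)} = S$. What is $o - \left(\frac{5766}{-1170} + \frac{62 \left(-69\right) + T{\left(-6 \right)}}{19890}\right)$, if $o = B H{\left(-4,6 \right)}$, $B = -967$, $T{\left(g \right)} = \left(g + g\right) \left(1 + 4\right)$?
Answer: $- \frac{3843314}{663} \approx -5796.9$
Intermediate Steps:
$T{\left(g \right)} = 10 g$ ($T{\left(g \right)} = 2 g 5 = 10 g$)
$o = -5802$ ($o = \left(-967\right) 6 = -5802$)
$o - \left(\frac{5766}{-1170} + \frac{62 \left(-69\right) + T{\left(-6 \right)}}{19890}\right) = -5802 - \left(\frac{5766}{-1170} + \frac{62 \left(-69\right) + 10 \left(-6\right)}{19890}\right) = -5802 - \left(5766 \left(- \frac{1}{1170}\right) + \left(-4278 - 60\right) \frac{1}{19890}\right) = -5802 - \left(- \frac{961}{195} - \frac{241}{1105}\right) = -5802 - - \frac{3412}{663} = -5802 + \frac{3412}{663} = - \frac{3843314}{663}$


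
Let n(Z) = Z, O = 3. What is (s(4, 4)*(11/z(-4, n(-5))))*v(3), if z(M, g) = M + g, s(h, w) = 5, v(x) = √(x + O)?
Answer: -55*√6/9 ≈ -14.969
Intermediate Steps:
v(x) = √(3 + x) (v(x) = √(x + 3) = √(3 + x))
(s(4, 4)*(11/z(-4, n(-5))))*v(3) = (5*(11/(-4 - 5)))*√(3 + 3) = (5*(11/(-9)))*√6 = (5*(11*(-⅑)))*√6 = (5*(-11/9))*√6 = -55*√6/9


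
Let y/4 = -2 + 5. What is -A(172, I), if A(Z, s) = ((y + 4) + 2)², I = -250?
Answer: -324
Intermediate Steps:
y = 12 (y = 4*(-2 + 5) = 4*3 = 12)
A(Z, s) = 324 (A(Z, s) = ((12 + 4) + 2)² = (16 + 2)² = 18² = 324)
-A(172, I) = -1*324 = -324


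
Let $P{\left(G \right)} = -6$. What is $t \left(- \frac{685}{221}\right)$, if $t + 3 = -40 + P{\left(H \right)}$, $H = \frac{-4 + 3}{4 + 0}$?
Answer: $\frac{33565}{221} \approx 151.88$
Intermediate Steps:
$H = - \frac{1}{4} \approx -0.25$
$t = -49$ ($t = -3 - 46 = -49$)
$t \left(- \frac{685}{221}\right) = - 49 \left(- \frac{685}{221}\right) = - 49 \left(\left(-685\right) \frac{1}{221}\right) = \left(-49\right) \left(- \frac{685}{221}\right) = \frac{33565}{221}$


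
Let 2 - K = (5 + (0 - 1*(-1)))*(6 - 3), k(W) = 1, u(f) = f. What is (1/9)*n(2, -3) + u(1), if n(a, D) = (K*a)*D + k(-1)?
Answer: 106/9 ≈ 11.778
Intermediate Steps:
K = -16 (K = 2 - (5 + (0 - 1*(-1)))*(6 - 3) = 2 - (5 + (0 + 1))*3 = 2 - (5 + 1)*3 = 2 - 6*3 = 2 - 1*18 = 2 - 18 = -16)
n(a, D) = 1 - 16*D*a (n(a, D) = (-16*a)*D + 1 = -16*D*a + 1 = 1 - 16*D*a)
(1/9)*n(2, -3) + u(1) = (1/9)*(1 - 16*(-3)*2) + 1 = (1*(⅑))*(1 + 96) + 1 = (⅑)*97 + 1 = 97/9 + 1 = 106/9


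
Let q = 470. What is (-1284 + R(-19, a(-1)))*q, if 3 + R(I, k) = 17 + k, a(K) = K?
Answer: -597370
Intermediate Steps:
R(I, k) = 14 + k (R(I, k) = -3 + (17 + k) = 14 + k)
(-1284 + R(-19, a(-1)))*q = (-1284 + (14 - 1))*470 = (-1284 + 13)*470 = -1271*470 = -597370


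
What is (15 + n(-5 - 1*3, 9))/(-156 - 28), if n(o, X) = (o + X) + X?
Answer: -25/184 ≈ -0.13587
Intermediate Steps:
n(o, X) = o + 2*X (n(o, X) = (X + o) + X = o + 2*X)
(15 + n(-5 - 1*3, 9))/(-156 - 28) = (15 + ((-5 - 1*3) + 2*9))/(-156 - 28) = (15 + ((-5 - 3) + 18))/(-184) = -(15 + (-8 + 18))/184 = -(15 + 10)/184 = -1/184*25 = -25/184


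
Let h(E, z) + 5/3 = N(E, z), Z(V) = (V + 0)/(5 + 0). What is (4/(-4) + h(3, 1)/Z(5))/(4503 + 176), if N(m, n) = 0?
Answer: -8/14037 ≈ -0.00056992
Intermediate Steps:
Z(V) = V/5
h(E, z) = -5/3 (h(E, z) = -5/3 + 0 = -5/3)
(4/(-4) + h(3, 1)/Z(5))/(4503 + 176) = (4/(-4) - 5/(3*1))/(4503 + 176) = (4*(-¼) - 5/3/1)/4679 = (-1 - 5/3*1)*(1/4679) = (-1 - 5/3)*(1/4679) = -8/3*1/4679 = -8/14037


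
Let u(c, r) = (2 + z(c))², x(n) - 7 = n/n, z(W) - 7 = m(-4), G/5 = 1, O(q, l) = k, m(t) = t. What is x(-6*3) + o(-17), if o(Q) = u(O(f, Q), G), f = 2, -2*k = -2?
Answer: 33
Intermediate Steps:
k = 1 (k = -½*(-2) = 1)
O(q, l) = 1
G = 5 (G = 5*1 = 5)
z(W) = 3 (z(W) = 7 - 4 = 3)
x(n) = 8 (x(n) = 7 + n/n = 7 + 1 = 8)
u(c, r) = 25 (u(c, r) = (2 + 3)² = 5² = 25)
o(Q) = 25
x(-6*3) + o(-17) = 8 + 25 = 33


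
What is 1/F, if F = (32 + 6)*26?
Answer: 1/988 ≈ 0.0010121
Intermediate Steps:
F = 988 (F = 38*26 = 988)
1/F = 1/988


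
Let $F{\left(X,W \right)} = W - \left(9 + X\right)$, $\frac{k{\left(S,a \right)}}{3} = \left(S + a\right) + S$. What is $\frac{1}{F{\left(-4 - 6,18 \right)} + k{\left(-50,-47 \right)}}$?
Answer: $- \frac{1}{422} \approx -0.0023697$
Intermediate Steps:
$k{\left(S,a \right)} = 3 a + 6 S$ ($k{\left(S,a \right)} = 3 \left(\left(S + a\right) + S\right) = 3 \left(a + 2 S\right) = 3 a + 6 S$)
$F{\left(X,W \right)} = -9 + W - X$
$\frac{1}{F{\left(-4 - 6,18 \right)} + k{\left(-50,-47 \right)}} = \frac{1}{\left(-9 + 18 - \left(-4 - 6\right)\right) + \left(3 \left(-47\right) + 6 \left(-50\right)\right)} = \frac{1}{\left(-9 + 18 - \left(-4 - 6\right)\right) - 441} = \frac{1}{\left(-9 + 18 - -10\right) - 441} = \frac{1}{\left(-9 + 18 + 10\right) - 441} = \frac{1}{19 - 441} = \frac{1}{-422} = - \frac{1}{422}$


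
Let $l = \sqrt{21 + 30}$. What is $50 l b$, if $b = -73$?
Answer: $- 3650 \sqrt{51} \approx -26066.0$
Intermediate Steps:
$l = \sqrt{51} \approx 7.1414$
$50 l b = 50 \sqrt{51} \left(-73\right) = - 3650 \sqrt{51}$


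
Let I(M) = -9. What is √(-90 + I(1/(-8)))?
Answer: 3*I*√11 ≈ 9.9499*I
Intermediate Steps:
√(-90 + I(1/(-8))) = √(-90 - 9) = √(-99) = 3*I*√11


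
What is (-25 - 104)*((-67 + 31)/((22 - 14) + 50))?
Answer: 2322/29 ≈ 80.069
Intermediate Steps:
(-25 - 104)*((-67 + 31)/((22 - 14) + 50)) = -(-4644)/(8 + 50) = -(-4644)/58 = -129*(-18/29) = 2322/29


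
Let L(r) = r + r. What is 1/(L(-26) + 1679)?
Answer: 1/1627 ≈ 0.00061463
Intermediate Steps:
L(r) = 2*r
1/(L(-26) + 1679) = 1/(2*(-26) + 1679) = 1/(-52 + 1679) = 1/1627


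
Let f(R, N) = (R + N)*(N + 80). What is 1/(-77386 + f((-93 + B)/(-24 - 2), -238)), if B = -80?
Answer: -13/530833 ≈ -2.4490e-5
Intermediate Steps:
f(R, N) = (80 + N)*(N + R) (f(R, N) = (N + R)*(80 + N) = (80 + N)*(N + R))
1/(-77386 + f((-93 + B)/(-24 - 2), -238)) = 1/(-77386 + ((-238)² + 80*(-238) + 80*((-93 - 80)/(-24 - 2)) - 238*(-93 - 80)/(-24 - 2))) = 1/(-77386 + (56644 - 19040 + 80*(-173/(-26)) - (-41174)/(-26))) = 1/(-77386 + (56644 - 19040 + 80*(-173*(-1/26)) - (-41174)*(-1)/26)) = 1/(-77386 + (56644 - 19040 + 80*(173/26) - 238*173/26)) = 1/(-77386 + (56644 - 19040 + 6920/13 - 20587/13)) = 1/(-77386 + 475185/13) = 1/(-530833/13) = -13/530833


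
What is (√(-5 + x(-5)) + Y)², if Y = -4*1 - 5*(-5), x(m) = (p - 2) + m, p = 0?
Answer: 429 + 84*I*√3 ≈ 429.0 + 145.49*I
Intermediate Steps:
x(m) = -2 + m (x(m) = (0 - 2) + m = -2 + m)
Y = 21 (Y = -4 + 25 = 21)
(√(-5 + x(-5)) + Y)² = (√(-5 + (-2 - 5)) + 21)² = (√(-5 - 7) + 21)² = (√(-12) + 21)² = (2*I*√3 + 21)² = (21 + 2*I*√3)²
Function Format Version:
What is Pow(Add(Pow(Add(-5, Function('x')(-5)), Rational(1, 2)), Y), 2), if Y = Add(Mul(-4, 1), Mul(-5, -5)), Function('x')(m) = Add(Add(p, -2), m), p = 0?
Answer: Add(429, Mul(84, I, Pow(3, Rational(1, 2)))) ≈ Add(429.00, Mul(145.49, I))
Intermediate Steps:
Function('x')(m) = Add(-2, m) (Function('x')(m) = Add(Add(0, -2), m) = Add(-2, m))
Y = 21 (Y = Add(-4, 25) = 21)
Pow(Add(Pow(Add(-5, Function('x')(-5)), Rational(1, 2)), Y), 2) = Pow(Add(Pow(Add(-5, Add(-2, -5)), Rational(1, 2)), 21), 2) = Pow(Add(Pow(Add(-5, -7), Rational(1, 2)), 21), 2) = Pow(Add(Pow(-12, Rational(1, 2)), 21), 2) = Pow(Add(Mul(2, I, Pow(3, Rational(1, 2))), 21), 2) = Pow(Add(21, Mul(2, I, Pow(3, Rational(1, 2)))), 2)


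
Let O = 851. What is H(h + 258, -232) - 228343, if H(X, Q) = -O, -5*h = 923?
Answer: -229194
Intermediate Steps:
h = -923/5 (h = -1/5*923 = -923/5 ≈ -184.60)
H(X, Q) = -851 (H(X, Q) = -1*851 = -851)
H(h + 258, -232) - 228343 = -851 - 228343 = -229194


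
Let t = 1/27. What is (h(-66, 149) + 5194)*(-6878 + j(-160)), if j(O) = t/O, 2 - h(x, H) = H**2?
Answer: 101053780361/864 ≈ 1.1696e+8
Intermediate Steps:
h(x, H) = 2 - H**2
t = 1/27 ≈ 0.037037
j(O) = 1/(27*O)
(h(-66, 149) + 5194)*(-6878 + j(-160)) = ((2 - 1*149**2) + 5194)*(-6878 + (1/27)/(-160)) = ((2 - 1*22201) + 5194)*(-6878 + (1/27)*(-1/160)) = ((2 - 22201) + 5194)*(-6878 - 1/4320) = (-22199 + 5194)*(-29712961/4320) = -17005*(-29712961/4320) = 101053780361/864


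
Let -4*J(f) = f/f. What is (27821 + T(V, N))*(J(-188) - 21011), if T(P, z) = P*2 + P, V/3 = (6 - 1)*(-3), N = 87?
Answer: -1163434935/2 ≈ -5.8172e+8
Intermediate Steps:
J(f) = -¼ (J(f) = -f/(4*f) = -¼*1 = -¼)
V = -45 (V = 3*((6 - 1)*(-3)) = 3*(5*(-3)) = 3*(-15) = -45)
T(P, z) = 3*P (T(P, z) = 2*P + P = 3*P)
(27821 + T(V, N))*(J(-188) - 21011) = (27821 + 3*(-45))*(-¼ - 21011) = (27821 - 135)*(-84045/4) = 27686*(-84045/4) = -1163434935/2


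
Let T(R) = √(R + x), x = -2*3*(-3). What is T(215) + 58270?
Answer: 58270 + √233 ≈ 58285.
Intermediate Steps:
x = 18 (x = -6*(-3) = 18)
T(R) = √(18 + R) (T(R) = √(R + 18) = √(18 + R))
T(215) + 58270 = √(18 + 215) + 58270 = √233 + 58270 = 58270 + √233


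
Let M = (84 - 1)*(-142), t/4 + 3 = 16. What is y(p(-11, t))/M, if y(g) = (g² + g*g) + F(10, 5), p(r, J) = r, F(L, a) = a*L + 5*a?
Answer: -317/11786 ≈ -0.026896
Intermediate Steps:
t = 52 (t = -12 + 4*16 = -12 + 64 = 52)
F(L, a) = 5*a + L*a (F(L, a) = L*a + 5*a = 5*a + L*a)
M = -11786 (M = 83*(-142) = -11786)
y(g) = 75 + 2*g² (y(g) = (g² + g*g) + 5*(5 + 10) = (g² + g²) + 5*15 = 2*g² + 75 = 75 + 2*g²)
y(p(-11, t))/M = (75 + 2*(-11)²)/(-11786) = (75 + 2*121)*(-1/11786) = (75 + 242)*(-1/11786) = 317*(-1/11786) = -317/11786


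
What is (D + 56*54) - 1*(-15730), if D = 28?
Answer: 18782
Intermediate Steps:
(D + 56*54) - 1*(-15730) = (28 + 56*54) - 1*(-15730) = (28 + 3024) + 15730 = 3052 + 15730 = 18782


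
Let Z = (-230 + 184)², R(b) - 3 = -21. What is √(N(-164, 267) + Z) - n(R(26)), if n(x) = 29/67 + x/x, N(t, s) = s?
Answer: -96/67 + √2383 ≈ 47.383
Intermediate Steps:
R(b) = -18 (R(b) = 3 - 21 = -18)
n(x) = 96/67 (n(x) = 29*(1/67) + 1 = 29/67 + 1 = 96/67)
Z = 2116 (Z = (-46)² = 2116)
√(N(-164, 267) + Z) - n(R(26)) = √(267 + 2116) - 1*96/67 = √2383 - 96/67 = -96/67 + √2383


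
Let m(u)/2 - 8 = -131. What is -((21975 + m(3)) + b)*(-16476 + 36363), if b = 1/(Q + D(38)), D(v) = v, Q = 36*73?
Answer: -1152044264805/2666 ≈ -4.3212e+8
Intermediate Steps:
m(u) = -246 (m(u) = 16 + 2*(-131) = 16 - 262 = -246)
Q = 2628
b = 1/2666 (b = 1/(2628 + 38) = 1/2666 ≈ 0.00037509)
-((21975 + m(3)) + b)*(-16476 + 36363) = -((21975 - 246) + 1/2666)*(-16476 + 36363) = -(21729 + 1/2666)*19887 = -57929515*19887/2666 = -1*1152044264805/2666 = -1152044264805/2666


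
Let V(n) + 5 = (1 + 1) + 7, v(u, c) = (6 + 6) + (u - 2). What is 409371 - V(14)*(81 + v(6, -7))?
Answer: 408983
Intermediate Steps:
v(u, c) = 10 + u (v(u, c) = 12 + (-2 + u) = 10 + u)
V(n) = 4 (V(n) = -5 + ((1 + 1) + 7) = -5 + (2 + 7) = -5 + 9 = 4)
409371 - V(14)*(81 + v(6, -7)) = 409371 - 4*(81 + (10 + 6)) = 409371 - 4*(81 + 16) = 409371 - 4*97 = 409371 - 1*388 = 409371 - 388 = 408983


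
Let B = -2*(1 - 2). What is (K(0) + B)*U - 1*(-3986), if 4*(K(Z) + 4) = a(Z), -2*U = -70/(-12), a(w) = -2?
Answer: 95839/24 ≈ 3993.3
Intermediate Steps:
U = -35/12 (U = -(-35)/(-12) = -(-35)*(-1)/12 = -½*35/6 = -35/12 ≈ -2.9167)
K(Z) = -9/2 (K(Z) = -4 + (¼)*(-2) = -4 - ½ = -9/2)
B = 2 (B = -2*(-1) = 2)
(K(0) + B)*U - 1*(-3986) = (-9/2 + 2)*(-35/12) - 1*(-3986) = -5/2*(-35/12) + 3986 = 175/24 + 3986 = 95839/24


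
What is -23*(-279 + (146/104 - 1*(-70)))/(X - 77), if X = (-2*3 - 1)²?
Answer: -248285/1456 ≈ -170.53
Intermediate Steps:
X = 49 (X = (-6 - 1)² = (-7)² = 49)
-23*(-279 + (146/104 - 1*(-70)))/(X - 77) = -23*(-279 + (146/104 - 1*(-70)))/(49 - 77) = -23*(-279 + (146*(1/104) + 70))/(-28) = -23*(-279 + (73/52 + 70))*(-1)/28 = -23*(-279 + 3713/52)*(-1)/28 = -(-248285)*(-1)/(52*28) = -23*10795/1456 = -248285/1456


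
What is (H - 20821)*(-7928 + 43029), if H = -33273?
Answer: -1898753494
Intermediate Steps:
(H - 20821)*(-7928 + 43029) = (-33273 - 20821)*(-7928 + 43029) = -54094*35101 = -1898753494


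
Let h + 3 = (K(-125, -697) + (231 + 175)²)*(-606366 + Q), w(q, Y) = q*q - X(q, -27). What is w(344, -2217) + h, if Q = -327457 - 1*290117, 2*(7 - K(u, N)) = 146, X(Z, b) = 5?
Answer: -201668475472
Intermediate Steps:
K(u, N) = -66 (K(u, N) = 7 - ½*146 = 7 - 73 = -66)
w(q, Y) = -5 + q² (w(q, Y) = q*q - 1*5 = q² - 5 = -5 + q²)
Q = -617574 (Q = -327457 - 290117 = -617574)
h = -201668593803 (h = -3 + (-66 + (231 + 175)²)*(-606366 - 617574) = -3 + (-66 + 406²)*(-1223940) = -3 + (-66 + 164836)*(-1223940) = -3 + 164770*(-1223940) = -3 - 201668593800 = -201668593803)
w(344, -2217) + h = (-5 + 344²) - 201668593803 = (-5 + 118336) - 201668593803 = 118331 - 201668593803 = -201668475472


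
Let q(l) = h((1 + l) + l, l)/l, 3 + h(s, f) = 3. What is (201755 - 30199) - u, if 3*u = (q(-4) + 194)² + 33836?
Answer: 147732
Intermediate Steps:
h(s, f) = 0 (h(s, f) = -3 + 3 = 0)
q(l) = 0 (q(l) = 0/l = 0)
u = 23824 (u = ((0 + 194)² + 33836)/3 = (194² + 33836)/3 = (37636 + 33836)/3 = (⅓)*71472 = 23824)
(201755 - 30199) - u = (201755 - 30199) - 1*23824 = 171556 - 23824 = 147732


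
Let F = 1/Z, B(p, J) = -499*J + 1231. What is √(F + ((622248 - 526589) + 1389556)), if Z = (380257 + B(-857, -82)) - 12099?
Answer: √250038669504538842/410307 ≈ 1218.7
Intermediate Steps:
B(p, J) = 1231 - 499*J
Z = 410307 (Z = (380257 + (1231 - 499*(-82))) - 12099 = (380257 + (1231 + 40918)) - 12099 = (380257 + 42149) - 12099 = 422406 - 12099 = 410307)
F = 1/410307 ≈ 2.4372e-6
√(F + ((622248 - 526589) + 1389556)) = √(1/410307 + ((622248 - 526589) + 1389556)) = √(1/410307 + (95659 + 1389556)) = √(1/410307 + 1485215) = √(609394111006/410307) = √250038669504538842/410307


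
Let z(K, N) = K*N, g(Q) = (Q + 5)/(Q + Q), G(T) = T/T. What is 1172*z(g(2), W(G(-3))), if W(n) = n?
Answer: 2051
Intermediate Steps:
G(T) = 1
g(Q) = (5 + Q)/(2*Q) (g(Q) = (5 + Q)/((2*Q)) = (5 + Q)*(1/(2*Q)) = (5 + Q)/(2*Q))
1172*z(g(2), W(G(-3))) = 1172*(((½)*(5 + 2)/2)*1) = 1172*(((½)*(½)*7)*1) = 1172*((7/4)*1) = 1172*(7/4) = 2051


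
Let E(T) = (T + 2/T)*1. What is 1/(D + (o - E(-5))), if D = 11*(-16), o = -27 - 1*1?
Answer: -5/993 ≈ -0.0050352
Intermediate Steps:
o = -28 (o = -27 - 1 = -28)
D = -176
E(T) = T + 2/T
1/(D + (o - E(-5))) = 1/(-176 + (-28 - (-5 + 2/(-5)))) = 1/(-176 + (-28 - (-5 + 2*(-⅕)))) = 1/(-176 + (-28 - (-5 - ⅖))) = 1/(-176 + (-28 - 1*(-27/5))) = 1/(-176 + (-28 + 27/5)) = 1/(-176 - 113/5) = 1/(-993/5) = -5/993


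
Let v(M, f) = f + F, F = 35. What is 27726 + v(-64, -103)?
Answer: 27658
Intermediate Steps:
v(M, f) = 35 + f (v(M, f) = f + 35 = 35 + f)
27726 + v(-64, -103) = 27726 + (35 - 103) = 27726 - 68 = 27658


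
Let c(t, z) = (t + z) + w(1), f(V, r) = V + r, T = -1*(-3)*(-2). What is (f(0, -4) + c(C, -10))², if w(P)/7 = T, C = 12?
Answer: 1936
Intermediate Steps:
T = -6 (T = 3*(-2) = -6)
w(P) = -42 (w(P) = 7*(-6) = -42)
c(t, z) = -42 + t + z (c(t, z) = (t + z) - 42 = -42 + t + z)
(f(0, -4) + c(C, -10))² = ((0 - 4) + (-42 + 12 - 10))² = (-4 - 40)² = (-44)² = 1936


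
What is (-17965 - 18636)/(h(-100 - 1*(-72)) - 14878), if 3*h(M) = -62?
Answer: 109803/44696 ≈ 2.4567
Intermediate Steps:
h(M) = -62/3 (h(M) = (1/3)*(-62) = -62/3)
(-17965 - 18636)/(h(-100 - 1*(-72)) - 14878) = (-17965 - 18636)/(-62/3 - 14878) = -36601/(-44696/3) = -36601*(-3/44696) = 109803/44696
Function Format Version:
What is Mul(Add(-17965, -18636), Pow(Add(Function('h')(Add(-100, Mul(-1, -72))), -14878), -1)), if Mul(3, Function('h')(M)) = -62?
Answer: Rational(109803, 44696) ≈ 2.4567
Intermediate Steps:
Function('h')(M) = Rational(-62, 3) (Function('h')(M) = Mul(Rational(1, 3), -62) = Rational(-62, 3))
Mul(Add(-17965, -18636), Pow(Add(Function('h')(Add(-100, Mul(-1, -72))), -14878), -1)) = Mul(Add(-17965, -18636), Pow(Add(Rational(-62, 3), -14878), -1)) = Mul(-36601, Pow(Rational(-44696, 3), -1)) = Mul(-36601, Rational(-3, 44696)) = Rational(109803, 44696)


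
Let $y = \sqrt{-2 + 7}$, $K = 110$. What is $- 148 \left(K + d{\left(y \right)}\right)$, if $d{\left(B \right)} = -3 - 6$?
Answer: $-14948$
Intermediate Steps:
$y = \sqrt{5} \approx 2.2361$
$d{\left(B \right)} = -9$ ($d{\left(B \right)} = -3 - 6 = -9$)
$- 148 \left(K + d{\left(y \right)}\right) = - 148 \left(110 - 9\right) = \left(-148\right) 101 = -14948$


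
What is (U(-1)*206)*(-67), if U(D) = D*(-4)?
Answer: -55208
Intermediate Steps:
U(D) = -4*D
(U(-1)*206)*(-67) = (-4*(-1)*206)*(-67) = (4*206)*(-67) = 824*(-67) = -55208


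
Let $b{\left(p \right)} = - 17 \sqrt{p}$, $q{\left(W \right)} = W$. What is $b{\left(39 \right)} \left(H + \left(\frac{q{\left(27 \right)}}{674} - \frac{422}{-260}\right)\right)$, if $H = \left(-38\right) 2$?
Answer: $\frac{27681933 \sqrt{39}}{21905} \approx 7892.0$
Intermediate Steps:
$H = -76$
$b{\left(39 \right)} \left(H + \left(\frac{q{\left(27 \right)}}{674} - \frac{422}{-260}\right)\right) = - 17 \sqrt{39} \left(-76 + \left(\frac{27}{674} - \frac{422}{-260}\right)\right) = - 17 \sqrt{39} \left(-76 + \left(27 \cdot \frac{1}{674} - - \frac{211}{130}\right)\right) = - 17 \sqrt{39} \left(-76 + \left(\frac{27}{674} + \frac{211}{130}\right)\right) = - 17 \sqrt{39} \left(-76 + \frac{36431}{21905}\right) = - 17 \sqrt{39} \left(- \frac{1628349}{21905}\right) = \frac{27681933 \sqrt{39}}{21905}$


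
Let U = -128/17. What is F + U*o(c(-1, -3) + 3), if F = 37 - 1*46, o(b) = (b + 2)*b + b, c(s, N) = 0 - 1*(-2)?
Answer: -5273/17 ≈ -310.18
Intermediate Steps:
c(s, N) = 2 (c(s, N) = 0 + 2 = 2)
o(b) = b + b*(2 + b) (o(b) = (2 + b)*b + b = b*(2 + b) + b = b + b*(2 + b))
F = -9 (F = 37 - 46 = -9)
U = -128/17 (U = -128*1/17 = -128/17 ≈ -7.5294)
F + U*o(c(-1, -3) + 3) = -9 - 128*(2 + 3)*(3 + (2 + 3))/17 = -9 - 640*(3 + 5)/17 = -9 - 640*8/17 = -9 - 128/17*40 = -9 - 5120/17 = -5273/17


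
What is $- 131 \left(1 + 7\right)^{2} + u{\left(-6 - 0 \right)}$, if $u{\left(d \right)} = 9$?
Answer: $-8375$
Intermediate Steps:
$- 131 \left(1 + 7\right)^{2} + u{\left(-6 - 0 \right)} = - 131 \left(1 + 7\right)^{2} + 9 = - 131 \cdot 8^{2} + 9 = \left(-131\right) 64 + 9 = -8384 + 9 = -8375$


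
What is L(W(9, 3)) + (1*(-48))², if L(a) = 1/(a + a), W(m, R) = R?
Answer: 13825/6 ≈ 2304.2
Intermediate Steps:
L(a) = 1/(2*a)
L(W(9, 3)) + (1*(-48))² = (½)/3 + (1*(-48))² = (½)*(⅓) + (-48)² = ⅙ + 2304 = 13825/6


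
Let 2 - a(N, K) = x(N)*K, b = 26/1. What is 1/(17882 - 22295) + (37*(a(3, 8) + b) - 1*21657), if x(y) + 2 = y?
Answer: -92306722/4413 ≈ -20917.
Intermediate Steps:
b = 26 (b = 26*1 = 26)
x(y) = -2 + y
a(N, K) = 2 - K*(-2 + N) (a(N, K) = 2 - (-2 + N)*K = 2 - K*(-2 + N))
1/(17882 - 22295) + (37*(a(3, 8) + b) - 1*21657) = 1/(17882 - 22295) + (37*((2 - 1*8*(-2 + 3)) + 26) - 1*21657) = 1/(-4413) + (37*((2 - 1*8*1) + 26) - 21657) = -1/4413 + (37*((2 - 8) + 26) - 21657) = -1/4413 + (37*(-6 + 26) - 21657) = -1/4413 + (37*20 - 21657) = -1/4413 + (740 - 21657) = -1/4413 - 20917 = -92306722/4413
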